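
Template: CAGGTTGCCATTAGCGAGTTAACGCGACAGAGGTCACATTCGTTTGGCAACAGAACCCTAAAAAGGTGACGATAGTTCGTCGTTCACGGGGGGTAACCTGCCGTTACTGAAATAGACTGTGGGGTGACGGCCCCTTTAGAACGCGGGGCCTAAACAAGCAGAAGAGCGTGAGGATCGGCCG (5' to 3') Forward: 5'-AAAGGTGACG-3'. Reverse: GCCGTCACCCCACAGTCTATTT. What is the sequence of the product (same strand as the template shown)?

5'-AAAGGTGACGATAGTTCGTCGTTCACGGGGGGTAACCTGCCGTTACTGAAATAGACTGTGGGGTGACGGC-3'

The forward primer matches the template at positions 62–71.
Reverse complement of the reverse primer: AAATAGACTGTGGGGTGACGGC. This occurs on the top strand at positions 110–131.
The product is the template from position 62 through 131 (70 bp).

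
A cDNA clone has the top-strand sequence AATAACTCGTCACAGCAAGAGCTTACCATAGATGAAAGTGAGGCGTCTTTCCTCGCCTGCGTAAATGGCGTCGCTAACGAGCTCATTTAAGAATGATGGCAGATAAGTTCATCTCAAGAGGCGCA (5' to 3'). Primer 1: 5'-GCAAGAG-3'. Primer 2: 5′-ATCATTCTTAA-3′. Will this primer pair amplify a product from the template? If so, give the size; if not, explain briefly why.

Yes — an 83 bp product.

Primer 1 (GCAAGAG) matches the top strand at positions 15–21; it acts as a forward primer.
Primer 2's reverse complement is TTAAGAATGAT, matching the top strand at positions 87–97; it acts as a reverse primer.
The 3' ends face each other across positions 15–97, giving an 83 bp product.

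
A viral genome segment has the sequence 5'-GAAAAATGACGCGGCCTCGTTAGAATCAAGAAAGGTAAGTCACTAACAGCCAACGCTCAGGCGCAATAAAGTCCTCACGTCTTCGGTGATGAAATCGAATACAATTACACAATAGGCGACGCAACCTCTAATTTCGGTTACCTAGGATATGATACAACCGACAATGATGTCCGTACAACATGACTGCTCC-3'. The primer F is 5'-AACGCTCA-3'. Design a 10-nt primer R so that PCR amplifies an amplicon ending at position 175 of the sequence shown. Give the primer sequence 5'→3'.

The forward primer binds at positions 52–59; the product's 3' end on the top strand is position 175.
The reverse primer anneals to the top strand over positions 166–175, i.e. to GATGTCCGTA.
Its sequence written 5'→3' is the reverse complement: TACGGACATC.

5'-TACGGACATC-3'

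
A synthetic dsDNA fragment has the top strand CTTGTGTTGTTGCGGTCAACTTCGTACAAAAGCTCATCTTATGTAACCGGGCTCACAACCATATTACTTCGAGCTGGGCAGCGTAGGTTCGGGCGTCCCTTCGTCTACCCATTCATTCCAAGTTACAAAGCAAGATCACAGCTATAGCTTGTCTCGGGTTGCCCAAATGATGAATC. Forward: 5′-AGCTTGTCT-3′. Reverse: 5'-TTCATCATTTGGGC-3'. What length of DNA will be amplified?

29 bp

Scanning the template, AGCTTGTCT occurs at positions 146–154; this primer anneals to the bottom strand there with its 3' end pointing downstream.
Taking the reverse complement of TTCATCATTTGGGC gives GCCCAAATGATGAA, found at positions 161–174 on the template; the primer anneals here to the top strand with its 3' end pointing upstream.
Product length = (reverse-primer end) − (forward-primer start) + 1 = 174 − 146 + 1 = 29 bp.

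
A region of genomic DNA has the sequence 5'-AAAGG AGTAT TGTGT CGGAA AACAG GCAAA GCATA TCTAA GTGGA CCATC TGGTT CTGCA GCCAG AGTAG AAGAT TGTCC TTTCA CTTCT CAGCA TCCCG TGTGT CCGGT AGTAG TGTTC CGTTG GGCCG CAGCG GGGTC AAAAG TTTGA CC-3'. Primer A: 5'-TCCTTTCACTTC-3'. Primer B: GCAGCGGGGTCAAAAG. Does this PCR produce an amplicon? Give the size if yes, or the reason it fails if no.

No product — both primers anneal to the same strand and extend in the same direction.

Primer A (TCCTTTCACTTC) matches the top strand at positions 78–89 (3' end points downstream).
Primer B (GCAGCGGGGTCAAAAG) also matches the top strand directly, at positions 130–145 — its reverse complement CTTTTGACCCCGCTGC is not present.
Both primers anneal to the bottom strand with 3' ends pointing the same way, so neither can prime synthesis back toward the other.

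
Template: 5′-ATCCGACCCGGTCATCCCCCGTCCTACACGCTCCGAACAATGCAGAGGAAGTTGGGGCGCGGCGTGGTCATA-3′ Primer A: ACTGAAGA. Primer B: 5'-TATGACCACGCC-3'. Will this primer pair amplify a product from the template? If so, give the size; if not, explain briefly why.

Primer A (ACTGAAGA) does not match the top strand, and its reverse complement TCTTCAGT does not match either.
With no annealing site for primer A, no amplification occurs.

No product — primer A has no binding site in the template.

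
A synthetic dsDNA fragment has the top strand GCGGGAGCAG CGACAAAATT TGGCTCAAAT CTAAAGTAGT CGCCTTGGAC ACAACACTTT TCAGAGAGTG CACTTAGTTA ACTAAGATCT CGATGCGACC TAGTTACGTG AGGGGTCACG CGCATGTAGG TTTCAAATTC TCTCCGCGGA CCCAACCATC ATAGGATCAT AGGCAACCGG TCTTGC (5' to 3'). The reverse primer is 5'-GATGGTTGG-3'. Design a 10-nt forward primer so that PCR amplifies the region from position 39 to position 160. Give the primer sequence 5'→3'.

5'-GTCGCCTTGG-3'

The reverse primer's reverse complement CCAACCATC matches the template at positions 152–160; the product starts at position 39.
The forward primer is identical to the top strand over positions 39–48: GTCGCCTTGG.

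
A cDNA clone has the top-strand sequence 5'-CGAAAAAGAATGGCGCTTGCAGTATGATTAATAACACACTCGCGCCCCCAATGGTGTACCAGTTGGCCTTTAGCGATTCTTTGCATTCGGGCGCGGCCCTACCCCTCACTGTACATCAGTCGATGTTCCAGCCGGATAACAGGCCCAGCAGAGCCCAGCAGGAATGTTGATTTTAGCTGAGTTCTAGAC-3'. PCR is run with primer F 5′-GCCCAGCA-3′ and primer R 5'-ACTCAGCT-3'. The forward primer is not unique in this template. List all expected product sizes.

The forward primer GCCCAGCA matches the top strand at positions 143–150, 153–160.
The reverse primer's reverse complement is AGCTGAGT, matching at positions 175–182.
Each forward site pairs with the reverse site to give a product ending at position 182: sizes 40, 30 bp.

40 bp, 30 bp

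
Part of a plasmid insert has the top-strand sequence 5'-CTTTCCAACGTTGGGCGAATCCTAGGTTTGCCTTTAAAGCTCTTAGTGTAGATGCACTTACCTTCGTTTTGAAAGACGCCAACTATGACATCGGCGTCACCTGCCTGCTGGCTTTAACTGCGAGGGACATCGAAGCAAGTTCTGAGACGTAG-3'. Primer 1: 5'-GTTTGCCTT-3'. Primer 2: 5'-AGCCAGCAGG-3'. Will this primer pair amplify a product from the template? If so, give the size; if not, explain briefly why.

Primer 1 (GTTTGCCTT) matches the top strand at positions 26–34; it acts as a forward primer.
Primer 2's reverse complement is CCTGCTGGCT, matching the top strand at positions 104–113; it acts as a reverse primer.
The 3' ends face each other across positions 26–113, giving an 88 bp product.

Yes — an 88 bp product.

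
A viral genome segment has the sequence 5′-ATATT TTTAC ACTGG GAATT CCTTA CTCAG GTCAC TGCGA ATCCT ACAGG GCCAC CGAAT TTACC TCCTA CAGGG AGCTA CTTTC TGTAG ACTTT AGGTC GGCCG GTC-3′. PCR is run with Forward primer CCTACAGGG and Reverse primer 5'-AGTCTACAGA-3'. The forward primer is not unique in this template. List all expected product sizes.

The forward primer CCTACAGGG matches the top strand at positions 43–51, 67–75.
The reverse primer's reverse complement is TCTGTAGACT, matching at positions 84–93.
Each forward site pairs with the reverse site to give a product ending at position 93: sizes 51, 27 bp.

51 bp, 27 bp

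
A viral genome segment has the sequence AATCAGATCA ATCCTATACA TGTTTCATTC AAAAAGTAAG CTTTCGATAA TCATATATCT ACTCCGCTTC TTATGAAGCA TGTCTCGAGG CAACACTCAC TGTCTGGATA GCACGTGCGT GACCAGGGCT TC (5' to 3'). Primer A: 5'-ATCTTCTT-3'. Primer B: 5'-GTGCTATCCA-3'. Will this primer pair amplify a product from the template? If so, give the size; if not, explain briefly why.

No product — primer A has no binding site in the template.

Primer A (ATCTTCTT) does not match the top strand, and its reverse complement AAGAAGAT does not match either.
With no annealing site for primer A, no amplification occurs.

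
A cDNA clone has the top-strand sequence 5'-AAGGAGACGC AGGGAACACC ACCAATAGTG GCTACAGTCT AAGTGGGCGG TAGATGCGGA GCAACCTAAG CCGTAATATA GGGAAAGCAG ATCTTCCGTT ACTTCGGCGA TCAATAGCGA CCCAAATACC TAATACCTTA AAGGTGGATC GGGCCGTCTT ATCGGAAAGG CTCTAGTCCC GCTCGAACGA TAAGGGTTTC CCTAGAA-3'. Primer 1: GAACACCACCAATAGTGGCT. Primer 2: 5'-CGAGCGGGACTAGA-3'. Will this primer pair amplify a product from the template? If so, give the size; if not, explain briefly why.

Yes — a 172 bp product.

Primer 1 (GAACACCACCAATAGTGGCT) matches the top strand at positions 14–33; it acts as a forward primer.
Primer 2's reverse complement is TCTAGTCCCGCTCG, matching the top strand at positions 172–185; it acts as a reverse primer.
The 3' ends face each other across positions 14–185, giving a 172 bp product.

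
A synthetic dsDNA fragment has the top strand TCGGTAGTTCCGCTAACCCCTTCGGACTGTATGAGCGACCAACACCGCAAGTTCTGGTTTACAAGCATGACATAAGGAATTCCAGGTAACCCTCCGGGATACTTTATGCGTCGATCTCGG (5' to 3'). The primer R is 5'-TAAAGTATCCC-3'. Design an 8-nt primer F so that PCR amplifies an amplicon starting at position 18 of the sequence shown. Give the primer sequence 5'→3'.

5'-CCCTTCGG-3'

The reverse primer's reverse complement GGGATACTTTA matches the template at positions 96–106; the product starts at position 18.
The forward primer is identical to the top strand over positions 18–25: CCCTTCGG.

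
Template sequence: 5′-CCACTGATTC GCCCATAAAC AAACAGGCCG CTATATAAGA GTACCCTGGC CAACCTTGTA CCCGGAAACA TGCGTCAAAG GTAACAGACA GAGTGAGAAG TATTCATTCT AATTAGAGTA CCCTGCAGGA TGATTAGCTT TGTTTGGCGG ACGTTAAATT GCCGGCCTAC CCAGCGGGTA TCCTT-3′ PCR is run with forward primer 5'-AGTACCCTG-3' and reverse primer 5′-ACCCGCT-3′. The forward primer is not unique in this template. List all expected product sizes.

140 bp, 63 bp

The forward primer AGTACCCTG matches the top strand at positions 40–48, 117–125.
The reverse primer's reverse complement is AGCGGGT, matching at positions 173–179.
Each forward site pairs with the reverse site to give a product ending at position 179: sizes 140, 63 bp.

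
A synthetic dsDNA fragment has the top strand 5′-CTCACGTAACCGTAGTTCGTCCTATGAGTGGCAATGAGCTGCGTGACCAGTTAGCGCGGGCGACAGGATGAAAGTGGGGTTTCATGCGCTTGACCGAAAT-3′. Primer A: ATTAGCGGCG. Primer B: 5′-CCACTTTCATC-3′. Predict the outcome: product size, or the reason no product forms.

No product — primer A has no binding site in the template.

Primer A (ATTAGCGGCG) does not match the top strand, and its reverse complement CGCCGCTAAT does not match either.
With no annealing site for primer A, no amplification occurs.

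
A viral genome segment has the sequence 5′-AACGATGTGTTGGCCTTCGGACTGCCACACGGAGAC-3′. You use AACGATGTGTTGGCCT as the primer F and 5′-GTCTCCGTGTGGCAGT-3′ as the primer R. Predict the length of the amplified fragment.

36 bp

Forward primer AACGATGTGTTGGCCT is found on the top strand at positions 1–16.
The reverse primer's reverse complement is ACTGCCACACGGAGAC, which matches the template at positions 21–36.
Product length = (reverse-primer end) − (forward-primer start) + 1 = 36 − 1 + 1 = 36 bp.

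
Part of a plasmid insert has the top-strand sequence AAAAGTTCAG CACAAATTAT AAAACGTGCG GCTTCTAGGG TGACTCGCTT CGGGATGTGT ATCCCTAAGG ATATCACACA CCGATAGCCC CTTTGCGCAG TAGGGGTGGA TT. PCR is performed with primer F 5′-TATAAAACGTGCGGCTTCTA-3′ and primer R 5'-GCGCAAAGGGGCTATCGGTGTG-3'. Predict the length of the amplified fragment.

81 bp

Scanning the template, TATAAAACGTGCGGCTTCTA occurs at positions 18–37; this primer anneals to the bottom strand there with its 3' end pointing downstream.
The reverse primer's reverse complement is CACACCGATAGCCCCTTTGCGC, which matches the template at positions 77–98.
Product length = (reverse-primer end) − (forward-primer start) + 1 = 98 − 18 + 1 = 81 bp.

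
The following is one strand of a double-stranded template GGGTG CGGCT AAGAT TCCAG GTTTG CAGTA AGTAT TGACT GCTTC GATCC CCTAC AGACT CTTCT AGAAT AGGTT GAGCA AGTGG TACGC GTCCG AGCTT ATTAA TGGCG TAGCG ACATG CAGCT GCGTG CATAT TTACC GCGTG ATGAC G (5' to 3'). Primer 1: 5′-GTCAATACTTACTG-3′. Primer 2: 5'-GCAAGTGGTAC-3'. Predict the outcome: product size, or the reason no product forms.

No product — the primers' 3' ends point away from each other.

Primer 1 (GTCAATACTTACTG) has reverse complement CAGTAAGTATTGAC, which matches the top strand at positions 26–39; primer 1 anneals to the top strand there with its 3' end pointing upstream toward position 26.
Primer 2 (GCAAGTGGTAC) matches the top strand directly at positions 78–88; it anneals to the bottom strand with its 3' end pointing downstream toward position 88.
The 3' ends diverge (primer 1 extends toward position 1, primer 2 toward position 151), so the primers never converge on a shared product.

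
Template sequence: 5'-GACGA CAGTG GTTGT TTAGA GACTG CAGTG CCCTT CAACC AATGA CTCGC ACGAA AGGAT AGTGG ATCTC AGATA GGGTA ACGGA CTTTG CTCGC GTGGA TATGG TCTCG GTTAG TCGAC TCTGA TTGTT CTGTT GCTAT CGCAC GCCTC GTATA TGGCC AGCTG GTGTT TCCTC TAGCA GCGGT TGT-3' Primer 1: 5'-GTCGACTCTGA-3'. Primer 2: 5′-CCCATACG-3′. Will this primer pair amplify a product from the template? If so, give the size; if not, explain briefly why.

No product — primer 2 has no binding site in the template.

Primer 2 (CCCATACG) does not match the top strand, and its reverse complement CGTATGGG does not match either.
With no annealing site for primer 2, no amplification occurs.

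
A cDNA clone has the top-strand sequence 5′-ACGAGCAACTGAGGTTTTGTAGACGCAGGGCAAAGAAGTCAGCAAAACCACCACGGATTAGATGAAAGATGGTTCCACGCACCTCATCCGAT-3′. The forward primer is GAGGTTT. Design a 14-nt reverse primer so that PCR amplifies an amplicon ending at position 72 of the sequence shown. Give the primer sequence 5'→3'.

5'-CCATCTTTCATCTA-3'

The forward primer binds at positions 11–17; the product's 3' end on the top strand is position 72.
The reverse primer anneals to the top strand over positions 59–72, i.e. to TAGATGAAAGATGG.
Its sequence written 5'→3' is the reverse complement: CCATCTTTCATCTA.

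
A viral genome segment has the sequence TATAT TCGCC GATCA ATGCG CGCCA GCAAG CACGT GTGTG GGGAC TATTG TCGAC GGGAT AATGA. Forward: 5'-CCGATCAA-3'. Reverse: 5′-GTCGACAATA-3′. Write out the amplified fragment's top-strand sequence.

5'-CCGATCAATGCGCGCCAGCAAGCACGTGTGTGGGGACTATTGTCGAC-3'

Scanning the template, CCGATCAA occurs at positions 9–16; this primer anneals to the bottom strand there with its 3' end pointing downstream.
Reverse complement of the reverse primer: TATTGTCGAC. This occurs on the top strand at positions 46–55.
The product is the template from position 9 through 55 (47 bp).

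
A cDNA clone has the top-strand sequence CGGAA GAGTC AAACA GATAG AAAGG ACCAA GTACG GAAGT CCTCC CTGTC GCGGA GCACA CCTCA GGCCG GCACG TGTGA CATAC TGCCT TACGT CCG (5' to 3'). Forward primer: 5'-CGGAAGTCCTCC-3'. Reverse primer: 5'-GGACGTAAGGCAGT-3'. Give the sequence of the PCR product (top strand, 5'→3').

5'-CGGAAGTCCTCCCTGTCGCGGAGCACACCTCAGGCCGGCACGTGTGACATACTGCCTTACGTCC-3'

Scanning the template, CGGAAGTCCTCC occurs at positions 34–45; this primer anneals to the bottom strand there with its 3' end pointing downstream.
The reverse primer's reverse complement is ACTGCCTTACGTCC, which matches the template at positions 84–97.
The product is the template from position 34 through 97 (64 bp).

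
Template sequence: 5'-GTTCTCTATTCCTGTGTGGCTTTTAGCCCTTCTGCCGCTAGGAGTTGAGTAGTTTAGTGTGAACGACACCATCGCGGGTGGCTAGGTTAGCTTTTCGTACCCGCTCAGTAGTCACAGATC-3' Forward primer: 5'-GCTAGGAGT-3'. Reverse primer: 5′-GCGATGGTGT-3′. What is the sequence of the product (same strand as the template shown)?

5'-GCTAGGAGTTGAGTAGTTTAGTGTGAACGACACCATCGC-3'

Forward primer GCTAGGAGT is found on the top strand at positions 37–45.
The reverse primer's reverse complement is ACACCATCGC, which matches the template at positions 66–75.
The product is the template from position 37 through 75 (39 bp).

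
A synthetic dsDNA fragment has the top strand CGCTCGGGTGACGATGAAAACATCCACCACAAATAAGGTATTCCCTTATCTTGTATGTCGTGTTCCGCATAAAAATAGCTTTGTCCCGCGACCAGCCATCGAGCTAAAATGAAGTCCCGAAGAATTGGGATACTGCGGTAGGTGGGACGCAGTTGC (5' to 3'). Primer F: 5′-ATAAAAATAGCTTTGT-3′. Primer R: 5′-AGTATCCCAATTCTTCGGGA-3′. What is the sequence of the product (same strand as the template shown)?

5'-ATAAAAATAGCTTTGTCCCGCGACCAGCCATCGAGCTAAAATGAAGTCCCGAAGAATTGGGATACT-3'

The forward primer matches the template at positions 69–84.
Reverse complement of the reverse primer: TCCCGAAGAATTGGGATACT. This occurs on the top strand at positions 115–134.
The product is the template from position 69 through 134 (66 bp).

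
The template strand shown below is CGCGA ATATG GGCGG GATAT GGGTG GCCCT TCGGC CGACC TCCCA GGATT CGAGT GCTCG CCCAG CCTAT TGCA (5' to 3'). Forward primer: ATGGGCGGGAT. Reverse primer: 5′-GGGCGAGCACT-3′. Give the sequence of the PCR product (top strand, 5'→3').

Forward primer ATGGGCGGGAT is found on the top strand at positions 8–18.
Taking the reverse complement of GGGCGAGCACT gives AGTGCTCGCCC, found at positions 53–63 on the template; the primer anneals here to the top strand with its 3' end pointing upstream.
The product is the template from position 8 through 63 (56 bp).

5'-ATGGGCGGGATATGGGTGGCCCTTCGGCCGACCTCCCAGGATTCGAGTGCTCGCCC-3'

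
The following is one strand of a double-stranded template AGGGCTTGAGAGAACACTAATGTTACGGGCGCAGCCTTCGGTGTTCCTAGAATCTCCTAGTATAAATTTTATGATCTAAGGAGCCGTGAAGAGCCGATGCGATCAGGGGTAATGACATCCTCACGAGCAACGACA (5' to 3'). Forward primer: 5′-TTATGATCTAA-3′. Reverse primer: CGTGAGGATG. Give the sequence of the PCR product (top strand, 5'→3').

5'-TTATGATCTAAGGAGCCGTGAAGAGCCGATGCGATCAGGGGTAATGACATCCTCACG-3'

Forward primer TTATGATCTAA is found on the top strand at positions 69–79.
The reverse primer's reverse complement is CATCCTCACG, which matches the template at positions 116–125.
The product is the template from position 69 through 125 (57 bp).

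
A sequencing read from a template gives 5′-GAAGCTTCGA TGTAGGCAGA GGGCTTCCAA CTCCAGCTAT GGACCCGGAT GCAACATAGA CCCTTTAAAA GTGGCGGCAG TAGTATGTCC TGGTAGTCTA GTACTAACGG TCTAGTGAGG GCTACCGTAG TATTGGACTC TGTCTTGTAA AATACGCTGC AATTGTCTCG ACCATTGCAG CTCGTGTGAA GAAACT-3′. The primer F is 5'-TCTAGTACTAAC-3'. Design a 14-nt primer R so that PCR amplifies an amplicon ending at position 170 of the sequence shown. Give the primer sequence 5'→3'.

The forward primer binds at positions 97–108; the product's 3' end on the top strand is position 170.
The reverse primer anneals to the top strand over positions 157–170, i.e. to CTGCAATTGTCTCG.
Its sequence written 5'→3' is the reverse complement: CGAGACAATTGCAG.

5'-CGAGACAATTGCAG-3'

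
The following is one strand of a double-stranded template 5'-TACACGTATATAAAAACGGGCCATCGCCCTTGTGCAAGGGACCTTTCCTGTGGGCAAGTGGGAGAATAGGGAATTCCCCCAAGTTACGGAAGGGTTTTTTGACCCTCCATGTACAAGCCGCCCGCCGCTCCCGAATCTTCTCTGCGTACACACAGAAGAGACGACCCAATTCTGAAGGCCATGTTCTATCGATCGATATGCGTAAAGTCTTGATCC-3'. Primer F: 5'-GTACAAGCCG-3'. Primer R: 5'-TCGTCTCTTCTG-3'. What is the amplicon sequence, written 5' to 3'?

5'-GTACAAGCCGCCCGCCGCTCCCGAATCTTCTCTGCGTACACACAGAAGAGACGA-3'

Scanning the template, GTACAAGCCG occurs at positions 111–120; this primer anneals to the bottom strand there with its 3' end pointing downstream.
Reverse complement of the reverse primer: CAGAAGAGACGA. This occurs on the top strand at positions 153–164.
The product is the template from position 111 through 164 (54 bp).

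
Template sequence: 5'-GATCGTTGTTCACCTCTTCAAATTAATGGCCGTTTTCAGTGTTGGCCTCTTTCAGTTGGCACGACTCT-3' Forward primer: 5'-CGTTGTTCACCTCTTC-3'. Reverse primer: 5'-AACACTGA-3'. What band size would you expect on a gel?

40 bp

Scanning the template, CGTTGTTCACCTCTTC occurs at positions 4–19; this primer anneals to the bottom strand there with its 3' end pointing downstream.
The reverse primer's reverse complement is TCAGTGTT, which matches the template at positions 36–43.
The product runs from position 4 to position 43, so its length is 43 − 4 + 1 = 40 bp.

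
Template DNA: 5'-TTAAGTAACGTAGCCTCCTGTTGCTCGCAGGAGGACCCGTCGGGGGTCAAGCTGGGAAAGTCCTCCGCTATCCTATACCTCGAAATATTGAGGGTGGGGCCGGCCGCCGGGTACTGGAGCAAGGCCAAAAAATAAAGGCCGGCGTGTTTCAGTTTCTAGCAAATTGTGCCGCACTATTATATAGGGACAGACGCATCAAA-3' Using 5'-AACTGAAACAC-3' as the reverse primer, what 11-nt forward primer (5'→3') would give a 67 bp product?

The reverse primer's reverse complement GTGTTTCAGTT matches the template at positions 144–154, so the product ends at position 154.
A 67 bp product then starts at position 154 − 67 + 1 = 88.
The forward primer is identical to the top strand there: TTGAGGGTGGG.

5'-TTGAGGGTGGG-3'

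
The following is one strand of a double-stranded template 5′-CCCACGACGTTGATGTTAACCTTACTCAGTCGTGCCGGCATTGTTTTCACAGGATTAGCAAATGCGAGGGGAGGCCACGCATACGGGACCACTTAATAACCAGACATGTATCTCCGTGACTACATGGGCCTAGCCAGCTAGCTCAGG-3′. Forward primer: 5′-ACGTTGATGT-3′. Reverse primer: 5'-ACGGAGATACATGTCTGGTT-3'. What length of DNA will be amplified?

111 bp

Scanning the template, ACGTTGATGT occurs at positions 7–16; this primer anneals to the bottom strand there with its 3' end pointing downstream.
Taking the reverse complement of ACGGAGATACATGTCTGGTT gives AACCAGACATGTATCTCCGT, found at positions 98–117 on the template; the primer anneals here to the top strand with its 3' end pointing upstream.
The product runs from position 7 to position 117, so its length is 117 − 7 + 1 = 111 bp.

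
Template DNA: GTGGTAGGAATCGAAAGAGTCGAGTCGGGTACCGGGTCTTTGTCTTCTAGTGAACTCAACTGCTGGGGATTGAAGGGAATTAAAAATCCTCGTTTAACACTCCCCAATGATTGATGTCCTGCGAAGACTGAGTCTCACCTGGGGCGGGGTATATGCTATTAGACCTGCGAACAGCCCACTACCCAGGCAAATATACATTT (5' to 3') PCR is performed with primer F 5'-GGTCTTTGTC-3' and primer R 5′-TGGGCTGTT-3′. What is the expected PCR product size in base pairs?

The forward primer matches the template at positions 35–44.
The reverse primer's reverse complement is AACAGCCCA, which matches the template at positions 170–178.
The product runs from position 35 to position 178, so its length is 178 − 35 + 1 = 144 bp.

144 bp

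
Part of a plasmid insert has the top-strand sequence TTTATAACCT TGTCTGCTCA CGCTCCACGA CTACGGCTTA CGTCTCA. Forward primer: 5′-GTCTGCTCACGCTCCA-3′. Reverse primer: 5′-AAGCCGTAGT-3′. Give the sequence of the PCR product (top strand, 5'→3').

5'-GTCTGCTCACGCTCCACGACTACGGCTT-3'

The forward primer matches the template at positions 12–27.
The reverse primer's reverse complement is ACTACGGCTT, which matches the template at positions 30–39.
The product is the template from position 12 through 39 (28 bp).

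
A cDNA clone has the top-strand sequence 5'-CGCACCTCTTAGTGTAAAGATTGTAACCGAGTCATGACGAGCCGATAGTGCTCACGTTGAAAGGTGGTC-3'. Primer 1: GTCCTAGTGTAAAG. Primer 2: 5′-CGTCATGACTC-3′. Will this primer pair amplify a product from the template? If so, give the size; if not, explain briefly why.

Primer 1 (GTCCTAGTGTAAAG) does not match the top strand, and its reverse complement CTTTACACTAGGAC does not match either.
With no annealing site for primer 1, no amplification occurs.

No product — primer 1 has no binding site in the template.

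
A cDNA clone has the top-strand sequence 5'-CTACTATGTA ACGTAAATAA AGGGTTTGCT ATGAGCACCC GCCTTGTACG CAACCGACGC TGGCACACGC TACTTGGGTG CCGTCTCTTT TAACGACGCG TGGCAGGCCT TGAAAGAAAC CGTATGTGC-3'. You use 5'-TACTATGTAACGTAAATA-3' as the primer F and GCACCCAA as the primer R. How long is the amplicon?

80 bp

Forward primer TACTATGTAACGTAAATA is found on the top strand at positions 2–19.
The reverse primer's reverse complement is TTGGGTGC, which matches the template at positions 74–81.
The product runs from position 2 to position 81, so its length is 81 − 2 + 1 = 80 bp.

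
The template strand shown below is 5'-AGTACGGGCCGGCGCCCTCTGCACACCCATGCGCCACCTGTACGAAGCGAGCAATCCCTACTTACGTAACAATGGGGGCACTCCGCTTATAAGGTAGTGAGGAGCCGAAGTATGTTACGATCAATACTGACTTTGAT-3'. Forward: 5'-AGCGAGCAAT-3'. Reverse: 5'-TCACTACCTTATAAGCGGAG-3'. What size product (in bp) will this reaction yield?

Forward primer AGCGAGCAAT is found on the top strand at positions 46–55.
The reverse primer's reverse complement is CTCCGCTTATAAGGTAGTGA, which matches the template at positions 81–100.
The product runs from position 46 to position 100, so its length is 100 − 46 + 1 = 55 bp.

55 bp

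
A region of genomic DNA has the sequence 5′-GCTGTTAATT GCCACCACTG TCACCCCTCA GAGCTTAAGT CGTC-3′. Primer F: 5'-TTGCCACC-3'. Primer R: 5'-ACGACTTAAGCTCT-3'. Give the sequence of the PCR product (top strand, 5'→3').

5'-TTGCCACCACTGTCACCCCTCAGAGCTTAAGTCGT-3'

Forward primer TTGCCACC is found on the top strand at positions 9–16.
Reverse complement of the reverse primer: AGAGCTTAAGTCGT. This occurs on the top strand at positions 30–43.
The product is the template from position 9 through 43 (35 bp).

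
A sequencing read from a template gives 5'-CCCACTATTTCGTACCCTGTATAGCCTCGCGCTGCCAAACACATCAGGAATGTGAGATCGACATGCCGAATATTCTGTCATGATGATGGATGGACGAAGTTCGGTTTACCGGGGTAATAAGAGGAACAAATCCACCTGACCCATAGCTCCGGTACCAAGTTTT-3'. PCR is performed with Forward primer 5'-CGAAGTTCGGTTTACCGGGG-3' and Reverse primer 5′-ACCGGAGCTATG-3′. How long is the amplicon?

Scanning the template, CGAAGTTCGGTTTACCGGGG occurs at positions 95–114; this primer anneals to the bottom strand there with its 3' end pointing downstream.
The reverse primer's reverse complement is CATAGCTCCGGT, which matches the template at positions 142–153.
Amplicon spans positions 95–153: 59 bp.

59 bp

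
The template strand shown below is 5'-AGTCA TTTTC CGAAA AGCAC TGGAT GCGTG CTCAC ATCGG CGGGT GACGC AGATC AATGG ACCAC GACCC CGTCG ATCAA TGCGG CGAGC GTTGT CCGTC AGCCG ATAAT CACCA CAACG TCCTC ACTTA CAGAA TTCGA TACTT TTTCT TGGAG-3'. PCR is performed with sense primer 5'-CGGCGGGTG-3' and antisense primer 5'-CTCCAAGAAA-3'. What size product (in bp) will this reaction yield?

Scanning the template, CGGCGGGTG occurs at positions 38–46; this primer anneals to the bottom strand there with its 3' end pointing downstream.
Taking the reverse complement of CTCCAAGAAA gives TTTCTTGGAG, found at positions 146–155 on the template; the primer anneals here to the top strand with its 3' end pointing upstream.
The product runs from position 38 to position 155, so its length is 155 − 38 + 1 = 118 bp.

118 bp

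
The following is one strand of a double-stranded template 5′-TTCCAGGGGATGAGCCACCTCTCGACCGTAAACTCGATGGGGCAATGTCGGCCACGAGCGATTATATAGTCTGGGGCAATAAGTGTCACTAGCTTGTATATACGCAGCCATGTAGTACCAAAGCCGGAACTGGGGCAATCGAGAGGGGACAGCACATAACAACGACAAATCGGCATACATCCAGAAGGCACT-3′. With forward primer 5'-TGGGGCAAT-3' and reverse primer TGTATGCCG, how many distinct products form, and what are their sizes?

Three products: 142 bp, 108 bp, 49 bp

The forward primer TGGGGCAAT matches the top strand at positions 38–46, 72–80, 131–139.
The reverse primer's reverse complement is CGGCATACA, matching at positions 171–179.
Each forward site pairs with the reverse site to give a product ending at position 179: sizes 142, 108, 49 bp.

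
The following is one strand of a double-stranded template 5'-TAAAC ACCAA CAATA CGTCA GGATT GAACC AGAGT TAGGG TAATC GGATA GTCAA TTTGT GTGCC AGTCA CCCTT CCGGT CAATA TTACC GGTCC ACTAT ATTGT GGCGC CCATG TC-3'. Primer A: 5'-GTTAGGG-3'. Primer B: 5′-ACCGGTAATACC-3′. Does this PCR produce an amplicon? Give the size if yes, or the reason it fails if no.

Primer B (ACCGGTAATACC) does not match the top strand, and its reverse complement GGTATTACCGGT does not match either.
With no annealing site for primer B, no amplification occurs.

No product — primer B has no binding site in the template.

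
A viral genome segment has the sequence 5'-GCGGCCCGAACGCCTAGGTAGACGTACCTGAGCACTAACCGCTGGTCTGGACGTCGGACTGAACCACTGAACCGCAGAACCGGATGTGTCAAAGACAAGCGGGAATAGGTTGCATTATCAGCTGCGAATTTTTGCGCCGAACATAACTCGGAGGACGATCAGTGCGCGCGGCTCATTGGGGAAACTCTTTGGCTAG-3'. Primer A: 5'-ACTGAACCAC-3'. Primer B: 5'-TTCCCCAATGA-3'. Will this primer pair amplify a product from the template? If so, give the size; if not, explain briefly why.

Primer A (ACTGAACCAC) matches the top strand at positions 58–67; it acts as a forward primer.
Primer B's reverse complement is TCATTGGGGAA, matching the top strand at positions 173–183; it acts as a reverse primer.
The 3' ends face each other across positions 58–183, giving a 126 bp product.

Yes — a 126 bp product.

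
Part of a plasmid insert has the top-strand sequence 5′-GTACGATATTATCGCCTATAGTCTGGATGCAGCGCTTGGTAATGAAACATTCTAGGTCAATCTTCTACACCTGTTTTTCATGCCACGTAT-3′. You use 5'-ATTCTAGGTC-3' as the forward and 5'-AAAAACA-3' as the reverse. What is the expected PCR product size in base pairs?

Scanning the template, ATTCTAGGTC occurs at positions 49–58; this primer anneals to the bottom strand there with its 3' end pointing downstream.
Taking the reverse complement of AAAAACA gives TGTTTTT, found at positions 72–78 on the template; the primer anneals here to the top strand with its 3' end pointing upstream.
Amplicon spans positions 49–78: 30 bp.

30 bp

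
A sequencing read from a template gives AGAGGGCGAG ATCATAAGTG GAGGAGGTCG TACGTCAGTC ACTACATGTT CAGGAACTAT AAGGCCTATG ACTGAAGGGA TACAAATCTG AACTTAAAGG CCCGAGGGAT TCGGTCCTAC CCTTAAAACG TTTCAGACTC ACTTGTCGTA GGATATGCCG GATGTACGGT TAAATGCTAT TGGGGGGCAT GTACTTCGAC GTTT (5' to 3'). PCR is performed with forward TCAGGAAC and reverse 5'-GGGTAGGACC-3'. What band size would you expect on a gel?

73 bp

Scanning the template, TCAGGAAC occurs at positions 50–57; this primer anneals to the bottom strand there with its 3' end pointing downstream.
Reverse complement of the reverse primer: GGTCCTACCC. This occurs on the top strand at positions 113–122.
The product runs from position 50 to position 122, so its length is 122 − 50 + 1 = 73 bp.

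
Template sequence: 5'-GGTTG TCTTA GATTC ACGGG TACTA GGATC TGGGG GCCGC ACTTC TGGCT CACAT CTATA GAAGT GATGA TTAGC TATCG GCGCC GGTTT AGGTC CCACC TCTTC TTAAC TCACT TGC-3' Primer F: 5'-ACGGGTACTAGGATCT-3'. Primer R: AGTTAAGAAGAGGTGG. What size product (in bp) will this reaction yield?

The forward primer matches the template at positions 16–31.
Taking the reverse complement of AGTTAAGAAGAGGTGG gives CCACCTCTTCTTAACT, found at positions 96–111 on the template; the primer anneals here to the top strand with its 3' end pointing upstream.
Product length = (reverse-primer end) − (forward-primer start) + 1 = 111 − 16 + 1 = 96 bp.

96 bp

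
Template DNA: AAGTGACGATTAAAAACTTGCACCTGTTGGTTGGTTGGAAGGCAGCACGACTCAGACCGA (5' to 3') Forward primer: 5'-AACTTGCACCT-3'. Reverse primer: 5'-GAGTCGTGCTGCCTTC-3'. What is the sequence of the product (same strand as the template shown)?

5'-AACTTGCACCTGTTGGTTGGTTGGAAGGCAGCACGACTC-3'

The forward primer matches the template at positions 15–25.
Reverse complement of the reverse primer: GAAGGCAGCACGACTC. This occurs on the top strand at positions 38–53.
The product is the template from position 15 through 53 (39 bp).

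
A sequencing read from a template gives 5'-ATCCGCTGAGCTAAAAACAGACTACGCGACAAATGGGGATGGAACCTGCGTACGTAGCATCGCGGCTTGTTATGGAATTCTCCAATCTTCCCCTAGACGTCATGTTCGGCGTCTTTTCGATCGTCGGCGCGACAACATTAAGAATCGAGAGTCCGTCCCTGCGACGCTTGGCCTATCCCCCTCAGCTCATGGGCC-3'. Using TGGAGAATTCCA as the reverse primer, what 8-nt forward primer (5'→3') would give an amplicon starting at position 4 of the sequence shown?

5'-CGCTGAGC-3'

The reverse primer's reverse complement TGGAATTCTCCA matches the template at positions 73–84; the product starts at position 4.
The forward primer is identical to the top strand over positions 4–11: CGCTGAGC.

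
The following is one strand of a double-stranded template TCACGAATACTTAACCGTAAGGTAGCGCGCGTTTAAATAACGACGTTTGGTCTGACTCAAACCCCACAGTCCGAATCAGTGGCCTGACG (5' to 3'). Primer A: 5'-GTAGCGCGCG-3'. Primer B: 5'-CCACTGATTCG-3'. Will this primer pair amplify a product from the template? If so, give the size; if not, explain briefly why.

Yes — a 61 bp product.

Primer A (GTAGCGCGCG) matches the top strand at positions 22–31; it acts as a forward primer.
Primer B's reverse complement is CGAATCAGTGG, matching the top strand at positions 72–82; it acts as a reverse primer.
The 3' ends face each other across positions 22–82, giving a 61 bp product.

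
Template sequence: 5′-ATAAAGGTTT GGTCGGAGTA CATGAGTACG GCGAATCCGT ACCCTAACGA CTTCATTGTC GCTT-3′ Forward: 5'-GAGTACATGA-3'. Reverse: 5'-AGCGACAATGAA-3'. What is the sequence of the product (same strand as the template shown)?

5'-GAGTACATGAGTACGGCGAATCCGTACCCTAACGACTTCATTGTCGCT-3'

Forward primer GAGTACATGA is found on the top strand at positions 16–25.
Taking the reverse complement of AGCGACAATGAA gives TTCATTGTCGCT, found at positions 52–63 on the template; the primer anneals here to the top strand with its 3' end pointing upstream.
The product is the template from position 16 through 63 (48 bp).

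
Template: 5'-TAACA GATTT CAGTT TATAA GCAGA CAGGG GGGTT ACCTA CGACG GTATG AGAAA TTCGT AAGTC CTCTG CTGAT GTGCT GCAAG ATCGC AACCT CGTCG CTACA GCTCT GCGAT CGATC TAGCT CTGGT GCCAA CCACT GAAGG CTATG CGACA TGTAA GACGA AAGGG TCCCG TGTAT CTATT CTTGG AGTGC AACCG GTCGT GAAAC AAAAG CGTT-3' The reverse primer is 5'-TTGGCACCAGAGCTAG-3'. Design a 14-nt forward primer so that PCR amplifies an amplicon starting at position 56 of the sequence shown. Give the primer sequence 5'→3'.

5'-TTCGTAAGTCCTCT-3'

The reverse primer's reverse complement CTAGCTCTGGTGCCAA matches the template at positions 120–135; the product starts at position 56.
The forward primer is identical to the top strand over positions 56–69: TTCGTAAGTCCTCT.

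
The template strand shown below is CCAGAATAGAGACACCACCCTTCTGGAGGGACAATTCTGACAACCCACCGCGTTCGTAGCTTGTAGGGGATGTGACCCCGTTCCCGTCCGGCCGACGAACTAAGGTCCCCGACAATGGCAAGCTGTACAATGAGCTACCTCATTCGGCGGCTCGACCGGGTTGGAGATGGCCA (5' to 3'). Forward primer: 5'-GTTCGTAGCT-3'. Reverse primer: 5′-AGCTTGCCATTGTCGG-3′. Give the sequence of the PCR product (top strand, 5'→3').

Forward primer GTTCGTAGCT is found on the top strand at positions 52–61.
The reverse primer's reverse complement is CCGACAATGGCAAGCT, which matches the template at positions 109–124.
The product is the template from position 52 through 124 (73 bp).

5'-GTTCGTAGCTTGTAGGGGATGTGACCCCGTTCCCGTCCGGCCGACGAACTAAGGTCCCCGACAATGGCAAGCT-3'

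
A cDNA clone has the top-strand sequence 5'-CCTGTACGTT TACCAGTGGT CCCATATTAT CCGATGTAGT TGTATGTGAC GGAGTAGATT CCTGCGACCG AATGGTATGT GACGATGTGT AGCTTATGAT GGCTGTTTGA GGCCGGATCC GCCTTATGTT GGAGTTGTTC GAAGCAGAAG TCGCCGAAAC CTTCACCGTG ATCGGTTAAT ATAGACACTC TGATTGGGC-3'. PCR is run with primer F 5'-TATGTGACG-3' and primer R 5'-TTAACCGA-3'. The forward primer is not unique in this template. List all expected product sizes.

The forward primer TATGTGACG matches the top strand at positions 43–51, 76–84.
The reverse primer's reverse complement is TCGGTTAA, matching at positions 172–179.
Each forward site pairs with the reverse site to give a product ending at position 179: sizes 137, 104 bp.

137 bp, 104 bp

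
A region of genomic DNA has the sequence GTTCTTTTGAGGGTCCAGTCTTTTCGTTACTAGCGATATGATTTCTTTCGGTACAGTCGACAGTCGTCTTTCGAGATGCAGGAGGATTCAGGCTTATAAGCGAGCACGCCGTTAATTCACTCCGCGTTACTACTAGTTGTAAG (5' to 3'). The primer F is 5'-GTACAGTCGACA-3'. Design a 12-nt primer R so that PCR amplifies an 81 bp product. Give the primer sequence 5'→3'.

The forward primer binds at positions 51–62, so an 81 bp product ends at position 51 + 81 − 1 = 131.
The reverse primer anneals to the top strand over positions 120–131, i.e. to CTCCGCGTTACT.
Its sequence written 5'→3' is the reverse complement: AGTAACGCGGAG.

5'-AGTAACGCGGAG-3'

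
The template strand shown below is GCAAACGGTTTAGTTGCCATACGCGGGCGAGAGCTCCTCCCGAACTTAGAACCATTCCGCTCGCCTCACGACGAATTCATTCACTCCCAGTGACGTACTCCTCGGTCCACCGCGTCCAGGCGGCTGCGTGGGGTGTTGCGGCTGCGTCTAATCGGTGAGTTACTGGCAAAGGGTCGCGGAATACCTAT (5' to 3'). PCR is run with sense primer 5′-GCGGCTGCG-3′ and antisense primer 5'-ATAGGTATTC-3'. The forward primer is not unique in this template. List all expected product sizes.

69 bp, 51 bp

The forward primer GCGGCTGCG matches the top strand at positions 120–128, 138–146.
The reverse primer's reverse complement is GAATACCTAT, matching at positions 179–188.
Each forward site pairs with the reverse site to give a product ending at position 188: sizes 69, 51 bp.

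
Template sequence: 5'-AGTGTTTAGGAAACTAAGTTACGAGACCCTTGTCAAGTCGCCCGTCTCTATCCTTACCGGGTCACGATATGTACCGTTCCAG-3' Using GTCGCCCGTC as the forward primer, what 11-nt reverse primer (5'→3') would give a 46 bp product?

5'-CTGGAACGGTA-3'

The forward primer binds at positions 37–46, so a 46 bp product ends at position 37 + 46 − 1 = 82.
The reverse primer anneals to the top strand over positions 72–82, i.e. to TACCGTTCCAG.
Its sequence written 5'→3' is the reverse complement: CTGGAACGGTA.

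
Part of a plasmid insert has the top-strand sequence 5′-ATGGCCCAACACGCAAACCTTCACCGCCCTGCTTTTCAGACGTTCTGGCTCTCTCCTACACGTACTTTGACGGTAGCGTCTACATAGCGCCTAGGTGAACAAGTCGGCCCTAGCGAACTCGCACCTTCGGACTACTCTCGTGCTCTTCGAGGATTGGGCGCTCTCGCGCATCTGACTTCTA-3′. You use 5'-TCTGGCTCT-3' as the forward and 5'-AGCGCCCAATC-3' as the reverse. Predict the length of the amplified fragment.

119 bp

Forward primer TCTGGCTCT is found on the top strand at positions 44–52.
Taking the reverse complement of AGCGCCCAATC gives GATTGGGCGCT, found at positions 152–162 on the template; the primer anneals here to the top strand with its 3' end pointing upstream.
Product length = (reverse-primer end) − (forward-primer start) + 1 = 162 − 44 + 1 = 119 bp.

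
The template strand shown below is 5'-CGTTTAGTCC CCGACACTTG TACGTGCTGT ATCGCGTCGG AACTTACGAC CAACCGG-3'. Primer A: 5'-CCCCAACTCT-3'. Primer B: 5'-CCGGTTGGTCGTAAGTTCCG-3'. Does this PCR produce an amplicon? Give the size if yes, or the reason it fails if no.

No product — primer A has no binding site in the template.

Primer A (CCCCAACTCT) does not match the top strand, and its reverse complement AGAGTTGGGG does not match either.
With no annealing site for primer A, no amplification occurs.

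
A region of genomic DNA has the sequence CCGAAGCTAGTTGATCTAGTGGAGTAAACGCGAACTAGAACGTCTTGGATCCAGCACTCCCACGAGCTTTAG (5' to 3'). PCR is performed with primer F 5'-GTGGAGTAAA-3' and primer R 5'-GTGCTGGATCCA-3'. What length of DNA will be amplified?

Scanning the template, GTGGAGTAAA occurs at positions 19–28; this primer anneals to the bottom strand there with its 3' end pointing downstream.
Reverse complement of the reverse primer: TGGATCCAGCAC. This occurs on the top strand at positions 46–57.
The product runs from position 19 to position 57, so its length is 57 − 19 + 1 = 39 bp.

39 bp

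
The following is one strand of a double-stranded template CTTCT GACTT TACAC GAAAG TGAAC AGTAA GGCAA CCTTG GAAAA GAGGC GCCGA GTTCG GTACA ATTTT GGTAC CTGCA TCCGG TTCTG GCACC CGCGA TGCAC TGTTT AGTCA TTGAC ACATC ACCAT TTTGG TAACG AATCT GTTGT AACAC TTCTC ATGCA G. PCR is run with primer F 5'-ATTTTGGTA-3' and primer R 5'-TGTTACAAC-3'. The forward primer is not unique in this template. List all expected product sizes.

The forward primer ATTTTGGTA matches the top strand at positions 66–74, 129–137.
The reverse primer's reverse complement is GTTGTAACA, matching at positions 146–154.
Each forward site pairs with the reverse site to give a product ending at position 154: sizes 89, 26 bp.

89 bp, 26 bp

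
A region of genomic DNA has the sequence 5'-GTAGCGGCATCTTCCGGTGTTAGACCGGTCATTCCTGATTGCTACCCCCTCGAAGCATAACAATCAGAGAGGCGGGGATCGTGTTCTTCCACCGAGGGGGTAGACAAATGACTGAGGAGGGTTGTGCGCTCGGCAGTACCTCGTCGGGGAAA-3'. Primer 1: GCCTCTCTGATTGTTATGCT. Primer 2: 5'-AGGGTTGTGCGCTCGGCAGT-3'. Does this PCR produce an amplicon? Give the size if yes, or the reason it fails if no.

Primer 1 (GCCTCTCTGATTGTTATGCT) has reverse complement AGCATAACAATCAGAGAGGC, which matches the top strand at positions 54–73; primer 1 anneals to the top strand there with its 3' end pointing upstream toward position 54.
Primer 2 (AGGGTTGTGCGCTCGGCAGT) matches the top strand directly at positions 118–137; it anneals to the bottom strand with its 3' end pointing downstream toward position 137.
The 3' ends diverge (primer 1 extends toward position 1, primer 2 toward position 152), so the primers never converge on a shared product.

No product — the primers' 3' ends point away from each other.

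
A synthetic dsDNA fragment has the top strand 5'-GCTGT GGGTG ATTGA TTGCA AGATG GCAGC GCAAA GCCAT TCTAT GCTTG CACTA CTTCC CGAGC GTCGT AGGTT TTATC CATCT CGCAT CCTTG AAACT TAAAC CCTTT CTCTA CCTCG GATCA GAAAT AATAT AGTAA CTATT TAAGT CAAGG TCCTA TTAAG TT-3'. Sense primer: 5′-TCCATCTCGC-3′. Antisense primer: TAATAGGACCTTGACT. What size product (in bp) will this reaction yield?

85 bp

Scanning the template, TCCATCTCGC occurs at positions 79–88; this primer anneals to the bottom strand there with its 3' end pointing downstream.
The reverse primer's reverse complement is AGTCAAGGTCCTATTA, which matches the template at positions 148–163.
The product runs from position 79 to position 163, so its length is 163 − 79 + 1 = 85 bp.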